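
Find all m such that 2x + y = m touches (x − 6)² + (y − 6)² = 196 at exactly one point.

Tangency holds when the distance from the centre (6, 6) to the line equals the radius 14:
|2·6 + 1·6 − m| / √5 = 14
|m − (18)| = 14√5.

m = 18 ± 14√5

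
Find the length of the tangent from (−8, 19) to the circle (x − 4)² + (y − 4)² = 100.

With centre O = (4, 4), |OP|² = 369 and r² = 100.
By the tangent–radius right angle, tangent length = √(|PO|² − r²) = √269.

√269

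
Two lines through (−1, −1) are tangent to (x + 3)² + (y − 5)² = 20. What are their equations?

Write the tangent as mx − y + (−1 − m·(−1)) = 0 and set its distance from the centre to 2√5:
[m·(−2) − (6)]² = 20(m² + 1)
2m² − 3m − 2 = 0, so m = 2 or m = −1/2.
With m = 2: 2x − y = −1. With m = −1/2: x + 2y = −3.

2x − y = −1 and x + 2y = −3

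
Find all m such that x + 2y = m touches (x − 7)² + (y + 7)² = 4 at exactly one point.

m = −7 ± 2√5

The line touches the circle iff its distance from (7, −7) is 2:
|1·7 + 2·(−7) − m| / √5 = 2
|m − (−7)| = 2√5.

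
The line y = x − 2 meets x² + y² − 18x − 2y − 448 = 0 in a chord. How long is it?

Express y = x − 2 and substitute into the circle:
2x² − 24x − 440 = 0  ⟹  x² − 12x − 220 = 0
x = 22 or x = −10, giving (22, 20) and (−10, −12).
|(22, 20) − (−10, −12)| = √((32)² + (32)²) = 32√2.

32√2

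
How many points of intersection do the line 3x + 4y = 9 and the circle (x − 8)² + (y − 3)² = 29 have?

0

d² = (3·8 + 4·3 − (9))²/25 = 729/25; r² = 29.
Since d² > r², the line lies outside the circle.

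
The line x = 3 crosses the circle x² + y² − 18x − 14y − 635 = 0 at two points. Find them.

The line gives x = 3. Substituting into the circle:
y² − 14y − 680 = 0
y = 34 or y = −20, giving (3, 34) and (3, −20).

(3, −20) and (3, 34)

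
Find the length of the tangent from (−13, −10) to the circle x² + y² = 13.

16

The centre is (0, 0) and r = √13. The square of the distance from P to the centre is 169 + 100 = 269.
The tangent meets the radius at right angles, so tangent² = |PO|² − r² = 269 − 13 = 256.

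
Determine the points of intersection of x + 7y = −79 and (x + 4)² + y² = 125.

(−9, −10) and (−2, −11)

From the line, y = (−79 − x)/7. Substituting:
50x² + 550x + 900 = 0  ⟹  x² + 11x + 18 = 0
x = −2 or x = −9, giving (−2, −11) and (−9, −10).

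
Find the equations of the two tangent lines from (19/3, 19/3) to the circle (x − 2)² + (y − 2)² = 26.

Write the tangent as mx − y + (19/3 − m·(19/3)) = 0 and set its distance from the centre to √26:
[m·(−13/3) − (−13/3)]² = 26(m² + 1)
5m² + 26m + 5 = 0, so m = −5 or m = −1/5.
With m = −5: 5x + y = 38. With m = −1/5: x + 5y = 38.

5x + y = 38 and x + 5y = 38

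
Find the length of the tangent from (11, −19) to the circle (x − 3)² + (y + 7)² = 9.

The centre is (3, −7) and r = 3. The square of the distance from P to the centre is 64 + 144 = 208.
The tangent meets the radius at right angles, so tangent² = |PO|² − r² = 208 − 9 = 199.

√199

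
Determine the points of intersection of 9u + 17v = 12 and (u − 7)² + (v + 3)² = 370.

Express v = (12 − 9u)/17 and substitute into the circle:
370u² − 5180u − 88800 = 0  ⟹  u² − 14u − 240 = 0
u = 24 or u = −10, giving (24, −12) and (−10, 6).

(−10, 6) and (24, −12)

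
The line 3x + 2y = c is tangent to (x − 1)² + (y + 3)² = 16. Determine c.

c = −3 ± 4√13

For a tangent, require d(centre, line) = r = 4.
|3·1 + 2·(−3) − c| / √13 = 4
|c − (−3)| = 4√13.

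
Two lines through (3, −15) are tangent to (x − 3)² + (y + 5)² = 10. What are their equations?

A line y − (−15) = m(x − (3)) is tangent when its distance from (3, −5) is √10:
[m·(0) − (10)]² = 10(m² + 1)
m² − 9 = 0, so m = 3 or m = −3.
With m = 3: 3x − y = 24. With m = −3: 3x + y = −6.

3x − y = 24 and 3x + y = −6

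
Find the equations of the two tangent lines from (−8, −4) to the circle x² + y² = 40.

Write the tangent as mx − y + (−4 − m·(−8)) = 0 and set its distance from the centre to 2√10:
(8m − (4))² = 40(m² + 1)
3m² − 8m − 3 = 0, so m = −1/3 or m = 3.
Through (−8, −4) these give x + 3y = −20 and 3x − y = −20.

x + 3y = −20 and 3x − y = −20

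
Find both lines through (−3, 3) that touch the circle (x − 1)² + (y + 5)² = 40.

Let a tangent through (−3, 3) have slope m. Its distance from (1, −5) must equal 2√10:
[m·(4) − (−8)]² = 40(m² + 1)
3m² − 8m − 3 = 0, so m = −1/3 or m = 3.
Through (−3, 3) these give x + 3y = 6 and 3x − y = −12.

x + 3y = 6 and 3x − y = −12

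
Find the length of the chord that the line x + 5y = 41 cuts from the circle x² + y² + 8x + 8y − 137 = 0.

From the line, y = (41 − x)/5. Substituting:
26x² + 78x − 104 = 0  ⟹  x² + 3x − 4 = 0
x = 1 or x = −4, giving (1, 8) and (−4, 9).
|(1, 8) − (−4, 9)| = √((5)² + (−1)²) = √26.

√26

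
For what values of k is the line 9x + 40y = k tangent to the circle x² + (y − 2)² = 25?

k = −125 or k = 285

Tangency holds when the distance from the centre (0, 2) to the line equals the radius 5:
|9·0 + 40·2 − k| / √1681 = 5
|k − (80)| = 5·41, so k = 285 or k = −125.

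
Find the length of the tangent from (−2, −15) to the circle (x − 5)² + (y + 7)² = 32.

9

The centre is (5, −7) and r = 4√2. The square of the distance from P to the centre is 49 + 64 = 113.
Power of the point: PT² = |PO|² − r² = 81, so PT = 9.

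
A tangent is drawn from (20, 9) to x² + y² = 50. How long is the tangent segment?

√431

Centre (0, 0), r² = 50. |PO|² = (20)² + (9)² = 481.
The tangent meets the radius at right angles, so tangent² = |PO|² − r² = 481 − 50 = 431.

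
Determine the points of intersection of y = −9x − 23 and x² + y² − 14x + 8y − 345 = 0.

Express y = −9x − 23 and substitute into the circle:
82x² + 328x = 0  ⟹  x² + 4x = 0
x = 0 or x = −4, giving (0, −23) and (−4, 13).

(−4, 13) and (0, −23)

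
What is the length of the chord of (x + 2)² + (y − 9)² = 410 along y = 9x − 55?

Substitute y = 9x − 55:
82x² − 1148x + 3690 = 0  ⟹  x² − 14x + 45 = 0
x = 9 or x = 5, giving (9, 26) and (5, −10).
Chord length = distance between (9, 26) and (5, −10) = √1312 = 4√82.

4√82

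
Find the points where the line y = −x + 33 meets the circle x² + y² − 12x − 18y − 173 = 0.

From the line, y = −x + 33. Substituting:
2x² − 60x + 322 = 0  ⟹  x² − 30x + 161 = 0
x = 23 or x = 7, giving (23, 10) and (7, 26).

(7, 26) and (23, 10)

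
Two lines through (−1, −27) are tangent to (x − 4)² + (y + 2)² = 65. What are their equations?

7x − 4y = 101 and 8x + y = −35

Write the tangent as mx − y + (−27 − m·(−1)) = 0 and set its distance from the centre to √65:
(5m − (25))² = 65(m² + 1)
4m² + 25m − 56 = 0, so m = 7/4 or m = −8.
Through (−1, −27) these give 7x − 4y = 101 and 8x + y = −35.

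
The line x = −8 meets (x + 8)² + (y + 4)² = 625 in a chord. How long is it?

The distance from (−8, −4) to the line is 0, and r² = 625.
Chord = 2√(r² − d²) = 2·√(625) = 50.

50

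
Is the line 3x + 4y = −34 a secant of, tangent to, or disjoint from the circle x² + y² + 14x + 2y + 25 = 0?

secant

Substituting the line into the circle gives 25x² + 404x + 1284 = 0.
Δ = 163216 − 128400 = 34816.
Two real roots: the line is a secant.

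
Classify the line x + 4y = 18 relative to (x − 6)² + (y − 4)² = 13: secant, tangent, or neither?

d² = (1·6 + 4·4 − (18))²/17 = 16/17; r² = 13.
Since d² < r², the line cuts the circle twice.

secant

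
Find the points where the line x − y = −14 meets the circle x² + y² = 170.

From the line, y = x + 14. Substituting:
2x² + 28x + 26 = 0  ⟹  x² + 14x + 13 = 0
x = −1 or x = −13, giving (−1, 13) and (−13, 1).

(−13, 1) and (−1, 13)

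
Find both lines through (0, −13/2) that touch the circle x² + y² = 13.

Write the tangent as mx − y + (−13/2 − m·(0)) = 0 and set its distance from the centre to √13:
(0m − (13/2))² = 13(m² + 1)
4m² − 9 = 0, so m = −3/2 or m = 3/2.
With m = −3/2: 3x + 2y = −13. With m = 3/2: 3x − 2y = 13.

3x + 2y = −13 and 3x − 2y = 13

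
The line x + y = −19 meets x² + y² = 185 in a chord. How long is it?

3√2

From the line, y = −x − 19. Substituting:
2x² + 38x + 176 = 0  ⟹  x² + 19x + 88 = 0
x = −8 or x = −11, giving (−8, −11) and (−11, −8).
Chord length = distance between (−8, −11) and (−11, −8) = √18 = 3√2.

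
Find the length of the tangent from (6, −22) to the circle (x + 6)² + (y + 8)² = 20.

The centre is (−6, −8) and r = 2√5. The square of the distance from P to the centre is 144 + 196 = 340.
By the tangent–radius right angle, tangent length = √(|PO|² − r²) = √320 = 8√5.

8√5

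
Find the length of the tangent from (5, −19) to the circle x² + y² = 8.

The centre is (0, 0) and r = 2√2. The square of the distance from P to the centre is 25 + 361 = 386.
By the tangent–radius right angle, tangent length = √(|PO|² − r²) = √378 = 3√42.

3√42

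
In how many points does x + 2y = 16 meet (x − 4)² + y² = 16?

0

Substituting the line into the circle gives 5x² − 64x + 256 = 0.
Discriminant = (−64)² − 4·5·(256) = −1024 < 0.
No real roots: the line does not meet the circle.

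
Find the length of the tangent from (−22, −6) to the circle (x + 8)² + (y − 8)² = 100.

The centre is (−8, 8) and r = 10. The square of the distance from P to the centre is 196 + 196 = 392.
The tangent meets the radius at right angles, so tangent² = |PO|² − r² = 392 − 100 = 292.

2√73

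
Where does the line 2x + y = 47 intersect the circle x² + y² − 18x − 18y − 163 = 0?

(10, 27) and (24, −1)

Substitute y = −2x + 47:
5x² − 170x + 1200 = 0  ⟹  x² − 34x + 240 = 0
x = 24 or x = 10, giving (24, −1) and (10, 27).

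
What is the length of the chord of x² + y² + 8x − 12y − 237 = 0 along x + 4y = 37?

Centre (−4, 6), r² = 289. Perpendicular distance d from centre to line = |−17| / √17 = 17/√17.
Half the chord is √(r² − d²) = √(272), so the full chord is 8√17.

8√17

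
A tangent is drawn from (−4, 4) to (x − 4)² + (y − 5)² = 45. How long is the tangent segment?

2√5

With centre O = (4, 5), |OP|² = 65 and r² = 45.
By the tangent–radius right angle, tangent length = √(|PO|² − r²) = √20 = 2√5.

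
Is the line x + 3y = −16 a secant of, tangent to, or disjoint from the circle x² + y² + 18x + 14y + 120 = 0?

disjoint

d² = (1·(−9) + 3·(−7) − (−16))²/10 = 98/5; r² = 10.
Since d² > r², the line lies outside the circle.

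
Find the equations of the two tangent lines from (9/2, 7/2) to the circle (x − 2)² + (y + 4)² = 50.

x + y = 8 and x − 7y = −20

Let a tangent through (9/2, 7/2) have slope m. Its distance from (2, −4) must equal 5√2:
(−5/2m − (−15/2))² = 50(m² + 1)
7m² + 6m − 1 = 0, so m = −1 or m = 1/7.
With m = −1: x + y = 8. With m = 1/7: x − 7y = −20.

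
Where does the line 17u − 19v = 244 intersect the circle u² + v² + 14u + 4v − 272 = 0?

Substitute v = (−244 + 17u)/19:
650u² − 1950u − 57200 = 0  ⟹  u² − 3u − 88 = 0
u = 11 or u = −8, giving (11, −3) and (−8, −20).

(−8, −20) and (11, −3)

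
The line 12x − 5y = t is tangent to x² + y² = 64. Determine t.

For a tangent, require d(centre, line) = r = 8.
|12·0 − 5·0 − t| / √169 = 8
|t| = 8·13, so t = 104 or t = −104.

t = −104 or t = 104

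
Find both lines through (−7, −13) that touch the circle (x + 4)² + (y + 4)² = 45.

x − 2y = 19 and 2x + y = −27

A line y − (−13) = m(x − (−7)) is tangent when its distance from (−4, −4) is 3√5:
[m·(3) − (9)]² = 45(m² + 1)
2m² + 3m − 2 = 0, so m = 1/2 or m = −2.
Through (−7, −13) these give x − 2y = 19 and 2x + y = −27.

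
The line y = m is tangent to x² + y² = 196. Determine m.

For a tangent, require d(centre, line) = r = 14.
|0·0 + 1·0 − m| / √1 = 14
|m| = 14, so m = 14 or m = −14.

m = −14 or m = 14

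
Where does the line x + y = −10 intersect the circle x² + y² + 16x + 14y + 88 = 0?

(−8, −2) and (−3, −7)

Substitute y = −x − 10:
2x² + 22x + 48 = 0  ⟹  x² + 11x + 24 = 0
x = −3 or x = −8, giving (−3, −7) and (−8, −2).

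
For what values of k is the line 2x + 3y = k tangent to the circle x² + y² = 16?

k = ±4√13

Tangency holds when the distance from the centre (0, 0) to the line equals the radius 4:
|2·0 + 3·0 − k| / √13 = 4
|k| = 4√13.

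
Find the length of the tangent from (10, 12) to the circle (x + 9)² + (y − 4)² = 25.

With centre O = (−9, 4), |OP|² = 425 and r² = 25.
The tangent meets the radius at right angles, so tangent² = |PO|² − r² = 425 − 25 = 400.

20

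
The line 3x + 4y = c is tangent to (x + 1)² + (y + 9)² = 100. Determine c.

Tangency holds when the distance from the centre (−1, −9) to the line equals the radius 10:
|3·(−1) + 4·(−9) − c| / √25 = 10
|c − (−39)| = 10·5, so c = 11 or c = −89.

c = −89 or c = 11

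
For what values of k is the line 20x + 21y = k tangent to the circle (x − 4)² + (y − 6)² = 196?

For a tangent, require d(centre, line) = r = 14.
|20·4 + 21·6 − k| / √841 = 14
|k − (206)| = 14·29, so k = 612 or k = −200.

k = −200 or k = 612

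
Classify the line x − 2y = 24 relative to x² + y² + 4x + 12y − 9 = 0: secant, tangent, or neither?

Substituting the line into the circle gives 5x² − 8x − 36 = 0.
Discriminant = (−8)² − 4·5·(−36) = 784 > 0.
Two real roots: the line is a secant.

secant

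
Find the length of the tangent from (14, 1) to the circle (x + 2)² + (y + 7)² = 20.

10√3

Centre (−2, −7), r² = 20. |PO|² = (16)² + (8)² = 320.
By the tangent–radius right angle, tangent length = √(|PO|² − r²) = √300 = 10√3.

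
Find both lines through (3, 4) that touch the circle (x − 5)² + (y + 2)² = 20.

Write the tangent as mx − y + (4 − m·(3)) = 0 and set its distance from the centre to 2√5:
[m·(2) − (−6)]² = 20(m² + 1)
2m² − 3m − 2 = 0, so m = −1/2 or m = 2.
Through (3, 4) these give x + 2y = 11 and 2x − y = 2.

x + 2y = 11 and 2x − y = 2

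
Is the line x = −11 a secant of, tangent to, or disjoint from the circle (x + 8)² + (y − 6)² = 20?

secant

d² = (1·(−8) + 0·6 − (−11))² = 9; r² = 20.
Since d² < r², the line cuts the circle twice.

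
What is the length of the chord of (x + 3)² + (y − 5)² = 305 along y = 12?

Substitute y = 12:
x² + 6x − 247 = 0
x = 13 or x = −19, giving (13, 12) and (−19, 12).
Chord length = distance between (13, 12) and (−19, 12) = √1024 = 32.

32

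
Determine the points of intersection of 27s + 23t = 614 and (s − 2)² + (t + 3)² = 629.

(4, 22) and (27, −5)

From the line, t = (614 − 27s)/23. Substituting:
1258s² − 38998s + 135864 = 0  ⟹  s² − 31s + 108 = 0
s = 27 or s = 4, giving (27, −5) and (4, 22).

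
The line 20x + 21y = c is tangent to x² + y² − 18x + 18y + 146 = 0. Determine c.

For a tangent, require d(centre, line) = r = 4.
|20·9 + 21·(−9) − c| / √841 = 4
|c − (−9)| = 4·29, so c = 107 or c = −125.

c = −125 or c = 107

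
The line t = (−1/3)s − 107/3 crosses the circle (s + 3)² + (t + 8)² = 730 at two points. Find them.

(−20, −29) and (−2, −35)

From the line, t = (−107 − s)/3. Substituting:
10s² + 220s + 400 = 0  ⟹  s² + 22s + 40 = 0
s = −2 or s = −20, giving (−2, −35) and (−20, −29).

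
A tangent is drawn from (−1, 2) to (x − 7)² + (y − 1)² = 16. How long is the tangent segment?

The centre is (7, 1) and r = 4. The square of the distance from P to the centre is 64 + 1 = 65.
Power of the point: PT² = |PO|² − r² = 49, so PT = 7.

7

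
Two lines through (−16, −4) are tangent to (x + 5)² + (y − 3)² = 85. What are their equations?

Let a tangent through (−16, −4) have slope m. Its distance from (−5, 3) must equal √85:
[m·(11) − (7)]² = 85(m² + 1)
18m² − 77m − 18 = 0, so m = −2/9 or m = 9/2.
Through (−16, −4) these give 2x + 9y = −68 and 9x − 2y = −136.

2x + 9y = −68 and 9x − 2y = −136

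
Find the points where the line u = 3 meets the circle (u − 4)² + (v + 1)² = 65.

(3, −9) and (3, 7)

The line gives u = 3. Substituting into the circle:
v² + 2v − 63 = 0
v = 7 or v = −9, giving (3, 7) and (3, −9).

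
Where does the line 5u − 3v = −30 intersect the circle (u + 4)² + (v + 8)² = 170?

(−15, −15) and (−3, 5)

Express v = (30 + 5u)/3 and substitute into the circle:
34u² + 612u + 1530 = 0  ⟹  u² + 18u + 45 = 0
u = −3 or u = −15, giving (−3, 5) and (−15, −15).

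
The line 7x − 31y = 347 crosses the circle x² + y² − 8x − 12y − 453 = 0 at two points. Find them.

(−8, −13) and (23, −6)

Express y = (−347 + 7x)/31 and substitute into the circle:
1010x² − 15150x − 185840 = 0  ⟹  x² − 15x − 184 = 0
x = 23 or x = −8, giving (23, −6) and (−8, −13).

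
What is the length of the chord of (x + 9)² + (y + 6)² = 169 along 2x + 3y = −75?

4√13

From the line, y = (−75 − 2x)/3. Substituting:
13x² + 390x + 2457 = 0  ⟹  x² + 30x + 189 = 0
x = −9 or x = −21, giving (−9, −19) and (−21, −11).
Chord length = distance between (−9, −19) and (−21, −11) = √208 = 4√13.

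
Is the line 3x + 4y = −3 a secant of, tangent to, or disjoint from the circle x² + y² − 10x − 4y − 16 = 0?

secant

Substituting the line into the circle gives 25x² − 94x − 199 = 0.
Δ = 8836 − (−19900) = 28736.
Two real roots: the line is a secant.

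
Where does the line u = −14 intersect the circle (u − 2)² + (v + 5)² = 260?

(−14, −7) and (−14, −3)

The line gives u = −14. Substituting into the circle:
v² + 10v + 21 = 0
v = −3 or v = −7, giving (−14, −3) and (−14, −7).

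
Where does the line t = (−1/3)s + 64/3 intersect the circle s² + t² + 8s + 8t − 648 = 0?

Substitute t = (64 − s)/3:
10s² − 80s − 200 = 0  ⟹  s² − 8s − 20 = 0
s = 10 or s = −2, giving (10, 18) and (−2, 22).

(−2, 22) and (10, 18)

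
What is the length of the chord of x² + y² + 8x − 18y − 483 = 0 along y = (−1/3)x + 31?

Express y = (93 − x)/3 and substitute into the circle:
10x² − 60x − 720 = 0  ⟹  x² − 6x − 72 = 0
x = 12 or x = −6, giving (12, 27) and (−6, 33).
Chord length = distance between (12, 27) and (−6, 33) = √360 = 6√10.

6√10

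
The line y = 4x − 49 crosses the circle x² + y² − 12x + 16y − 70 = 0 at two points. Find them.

Express y = 4x − 49 and substitute into the circle:
17x² − 340x + 1547 = 0  ⟹  x² − 20x + 91 = 0
x = 13 or x = 7, giving (13, 3) and (7, −21).

(7, −21) and (13, 3)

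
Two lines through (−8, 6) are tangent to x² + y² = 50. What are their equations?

x − 7y = −50 and 7x + y = −50

A line y − (6) = m(x − (−8)) is tangent when its distance from (0, 0) is 5√2:
(8m − (−6))² = 50(m² + 1)
7m² + 48m − 7 = 0, so m = 1/7 or m = −7.
Through (−8, 6) these give x − 7y = −50 and 7x + y = −50.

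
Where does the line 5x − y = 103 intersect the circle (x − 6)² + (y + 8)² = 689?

(14, −33) and (23, 12)

From the line, y = 5x − 103. Substituting:
26x² − 962x + 8372 = 0  ⟹  x² − 37x + 322 = 0
x = 23 or x = 14, giving (23, 12) and (14, −33).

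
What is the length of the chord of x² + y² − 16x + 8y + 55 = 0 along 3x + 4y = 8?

10

Centre (8, −4), r² = 25. Perpendicular distance d from centre to line = |0| / √25 = 0/√25.
Chord = 2√(r² − d²) = 2·√(25) = 10.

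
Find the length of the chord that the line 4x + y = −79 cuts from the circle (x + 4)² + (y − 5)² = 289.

2√17

Substitute y = −4x − 79:
17x² + 680x + 6783 = 0  ⟹  x² + 40x + 399 = 0
x = −19 or x = −21, giving (−19, −3) and (−21, 5).
Chord length = distance between (−19, −3) and (−21, 5) = √68 = 2√17.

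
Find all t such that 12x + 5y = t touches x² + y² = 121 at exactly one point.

t = −143 or t = 143

For a tangent, require d(centre, line) = r = 11.
|12·0 + 5·0 − t| / √169 = 11
|t| = 11·13, so t = 143 or t = −143.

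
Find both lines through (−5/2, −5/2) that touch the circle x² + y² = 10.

3x + y = −10 and x + 3y = −10

Let a tangent through (−5/2, −5/2) have slope m. Its distance from (0, 0) must equal √10:
[m·(5/2) − (5/2)]² = 10(m² + 1)
3m² + 10m + 3 = 0, so m = −3 or m = −1/3.
Through (−5/2, −5/2) these give 3x + y = −10 and x + 3y = −10.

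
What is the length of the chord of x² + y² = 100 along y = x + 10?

10√2

Express y = x + 10 and substitute into the circle:
2x² + 20x = 0  ⟹  x² + 10x = 0
x = 0 or x = −10, giving (0, 10) and (−10, 0).
Chord length = distance between (0, 10) and (−10, 0) = √200 = 10√2.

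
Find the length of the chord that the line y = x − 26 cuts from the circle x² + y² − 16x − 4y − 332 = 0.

20√2

From the line, y = x − 26. Substituting:
2x² − 72x + 448 = 0  ⟹  x² − 36x + 224 = 0
x = 28 or x = 8, giving (28, 2) and (8, −18).
|(28, 2) − (8, −18)| = √((20)² + (20)²) = 20√2.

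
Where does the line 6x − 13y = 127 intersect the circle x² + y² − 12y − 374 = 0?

Express y = (−127 + 6x)/13 and substitute into the circle:
205x² − 2460x − 27265 = 0  ⟹  x² − 12x − 133 = 0
x = 19 or x = −7, giving (19, −1) and (−7, −13).

(−7, −13) and (19, −1)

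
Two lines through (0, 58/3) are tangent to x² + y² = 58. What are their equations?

7x + 3y = 58 and 7x − 3y = −58

Write the tangent as mx − y + (58/3 − m·(0)) = 0 and set its distance from the centre to √58:
[m·(0) − (−58/3)]² = 58(m² + 1)
9m² − 49 = 0, so m = −7/3 or m = 7/3.
With m = −7/3: 7x + 3y = 58. With m = 7/3: 7x − 3y = −58.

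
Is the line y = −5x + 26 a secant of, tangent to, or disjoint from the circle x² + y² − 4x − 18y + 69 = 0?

secant

Centre (2, 9), r² = 16. Distance² from centre to line = (−7)²/26 = 49/26.
Since d² < r², the line cuts the circle twice.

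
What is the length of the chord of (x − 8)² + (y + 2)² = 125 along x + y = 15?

The distance from (8, −2) to the line is 9/√2, and r² = 125.
Half the chord is √(r² − d²) = √(169/2), so the full chord is 13√2.

13√2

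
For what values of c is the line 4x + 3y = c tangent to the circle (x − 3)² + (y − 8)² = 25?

c = 11 or c = 61

The line touches the circle iff its distance from (3, 8) is 5:
|4·3 + 3·8 − c| / √25 = 5
|c − (36)| = 5·5, so c = 61 or c = 11.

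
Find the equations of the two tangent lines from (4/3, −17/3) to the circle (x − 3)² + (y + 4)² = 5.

x + 2y = −10 and 2x + y = −3

A line y − (−17/3) = m(x − (4/3)) is tangent when its distance from (3, −4) is √5:
[m·(5/3) − (5/3)]² = 5(m² + 1)
2m² + 5m + 2 = 0, so m = −1/2 or m = −2.
With m = −1/2: x + 2y = −10. With m = −2: 2x + y = −3.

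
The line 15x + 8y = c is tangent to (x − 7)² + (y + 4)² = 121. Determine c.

The line touches the circle iff its distance from (7, −4) is 11:
|15·7 + 8·(−4) − c| / √289 = 11
|c − (73)| = 11·17, so c = 260 or c = −114.

c = −114 or c = 260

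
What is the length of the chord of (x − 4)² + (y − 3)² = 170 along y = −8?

14

The distance from (4, 3) to the line is 11, and r² = 170.
Half the chord is √(r² − d²) = √(49), so the full chord is 14.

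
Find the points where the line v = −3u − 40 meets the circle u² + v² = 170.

(−13, −1) and (−11, −7)

From the line, v = −3u − 40. Substituting:
10u² + 240u + 1430 = 0  ⟹  u² + 24u + 143 = 0
u = −11 or u = −13, giving (−11, −7) and (−13, −1).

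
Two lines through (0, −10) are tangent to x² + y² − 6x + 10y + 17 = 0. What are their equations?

x − 4y = 40 and 4x + y = −10

Write the tangent as mx − y + (−10 − m·(0)) = 0 and set its distance from the centre to √17:
[m·(3) − (5)]² = 17(m² + 1)
4m² + 15m − 4 = 0, so m = 1/4 or m = −4.
Through (0, −10) these give x − 4y = 40 and 4x + y = −10.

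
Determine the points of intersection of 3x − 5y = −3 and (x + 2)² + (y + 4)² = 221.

(−16, −9) and (9, 6)

From the line, y = (3 + 3x)/5. Substituting:
34x² + 238x − 4896 = 0  ⟹  x² + 7x − 144 = 0
x = 9 or x = −16, giving (9, 6) and (−16, −9).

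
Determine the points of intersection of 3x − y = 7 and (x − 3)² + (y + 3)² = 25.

(0, −7) and (3, 2)

From the line, y = 3x − 7. Substituting:
10x² − 30x = 0  ⟹  x² − 3x = 0
x = 3 or x = 0, giving (3, 2) and (0, −7).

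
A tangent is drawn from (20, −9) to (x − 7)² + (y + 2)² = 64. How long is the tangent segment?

The centre is (7, −2) and r = 8. The square of the distance from P to the centre is 169 + 49 = 218.
By the tangent–radius right angle, tangent length = √(|PO|² − r²) = √154.

√154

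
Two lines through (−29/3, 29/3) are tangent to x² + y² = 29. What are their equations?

5x + 2y = −29 and 2x + 5y = 29

A line y − (29/3) = m(x − (−29/3)) is tangent when its distance from (0, 0) is √29:
(29/3m − (−29/3))² = 29(m² + 1)
10m² + 29m + 10 = 0, so m = −5/2 or m = −2/5.
With m = −5/2: 5x + 2y = −29. With m = −2/5: 2x + 5y = 29.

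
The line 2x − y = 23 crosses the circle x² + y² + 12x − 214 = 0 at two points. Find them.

Substitute y = 2x − 23:
5x² − 80x + 315 = 0  ⟹  x² − 16x + 63 = 0
x = 9 or x = 7, giving (9, −5) and (7, −9).

(7, −9) and (9, −5)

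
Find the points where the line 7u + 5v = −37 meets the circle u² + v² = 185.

(−11, 8) and (4, −13)

Substitute v = (−37 − 7u)/5:
74u² + 518u − 3256 = 0  ⟹  u² + 7u − 44 = 0
u = 4 or u = −11, giving (4, −13) and (−11, 8).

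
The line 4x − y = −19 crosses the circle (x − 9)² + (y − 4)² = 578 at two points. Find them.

(−8, −13) and (2, 27)

From the line, y = 4x + 19. Substituting:
17x² + 102x − 272 = 0  ⟹  x² + 6x − 16 = 0
x = 2 or x = −8, giving (2, 27) and (−8, −13).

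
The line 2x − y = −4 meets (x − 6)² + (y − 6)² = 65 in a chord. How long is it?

Centre (6, 6), r² = 65. Perpendicular distance d from centre to line = |10| / √5 = 10/√5.
Half the chord is √(r² − d²) = √(45), so the full chord is 6√5.

6√5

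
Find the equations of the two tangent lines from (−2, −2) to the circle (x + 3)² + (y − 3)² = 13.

Let a tangent through (−2, −2) have slope m. Its distance from (−3, 3) must equal √13:
(−1m − (5))² = 13(m² + 1)
6m² − 5m − 6 = 0, so m = −2/3 or m = 3/2.
With m = −2/3: 2x + 3y = −10. With m = 3/2: 3x − 2y = −2.

2x + 3y = −10 and 3x − 2y = −2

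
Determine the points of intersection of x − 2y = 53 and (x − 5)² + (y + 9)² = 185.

From the line, y = (−53 + x)/2. Substituting:
5x² − 110x + 585 = 0  ⟹  x² − 22x + 117 = 0
x = 13 or x = 9, giving (13, −20) and (9, −22).

(9, −22) and (13, −20)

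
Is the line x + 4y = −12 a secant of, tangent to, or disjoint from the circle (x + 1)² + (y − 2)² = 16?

disjoint

d² = (1·(−1) + 4·2 − (−12))²/17 = 361/17; r² = 16.
Since d² > r², the line lies outside the circle.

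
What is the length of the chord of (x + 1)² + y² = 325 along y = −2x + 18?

Centre (−1, 0), r² = 325. Perpendicular distance d from centre to line = |−20| / √5 = 20/√5.
Half the chord is √(r² − d²) = √(245), so the full chord is 14√5.

14√5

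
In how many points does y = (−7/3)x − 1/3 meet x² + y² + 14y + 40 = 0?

2

Substituting the line into the circle gives 58x² − 280x + 319 = 0.
Δ = 78400 − 74008 = 4392.
Two real roots: the line is a secant.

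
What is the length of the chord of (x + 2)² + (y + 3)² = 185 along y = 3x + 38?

5√10

The distance from (−2, −3) to the line is 35/√10, and r² = 185.
Chord = 2√(r² − d²) = 2·√(125/2) = 5√10.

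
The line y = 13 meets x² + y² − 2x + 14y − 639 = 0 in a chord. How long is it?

The distance from (1, −7) to the line is 20, and r² = 689.
Chord = 2√(r² − d²) = 2·√(289) = 34.

34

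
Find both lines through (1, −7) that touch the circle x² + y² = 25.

3x + 4y = −25 and 4x − 3y = 25

A line y − (−7) = m(x − (1)) is tangent when its distance from (0, 0) is 5:
(−1m − (7))² = 25(m² + 1)
12m² − 7m − 12 = 0, so m = −3/4 or m = 4/3.
Through (1, −7) these give 3x + 4y = −25 and 4x − 3y = 25.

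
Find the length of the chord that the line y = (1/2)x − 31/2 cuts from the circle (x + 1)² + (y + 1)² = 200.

Centre (−1, −1), r² = 200. Perpendicular distance d from centre to line = |−30| / √5 = 30/√5.
Chord = 2√(r² − d²) = 2·√(20) = 4√5.

4√5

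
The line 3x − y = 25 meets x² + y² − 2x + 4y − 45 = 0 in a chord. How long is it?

Centre (1, −2), r² = 50. Perpendicular distance d from centre to line = |−20| / √10 = 20/√10.
Chord = 2√(r² − d²) = 2·√(10) = 2√10.

2√10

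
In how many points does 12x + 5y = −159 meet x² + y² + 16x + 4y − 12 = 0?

Substituting the line into the circle gives 169x² + 3976x + 21801 = 0.
Δ = 15808576 − 14737476 = 1071100.
Two real roots: the line is a secant.

2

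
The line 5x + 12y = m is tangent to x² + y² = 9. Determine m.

For a tangent, require d(centre, line) = r = 3.
|5·0 + 12·0 − m| / √169 = 3
|m| = 3·13, so m = 39 or m = −39.

m = −39 or m = 39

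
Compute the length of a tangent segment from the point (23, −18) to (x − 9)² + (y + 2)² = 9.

The centre is (9, −2) and r = 3. The square of the distance from P to the centre is 196 + 256 = 452.
Power of the point: PT² = |PO|² − r² = 443, so PT = √443.

√443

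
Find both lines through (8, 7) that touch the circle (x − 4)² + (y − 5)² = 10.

Write the tangent as mx − y + (7 − m·(8)) = 0 and set its distance from the centre to √10:
(−4m − (−2))² = 10(m² + 1)
3m² − 8m − 3 = 0, so m = 3 or m = −1/3.
With m = 3: 3x − y = 17. With m = −1/3: x + 3y = 29.

3x − y = 17 and x + 3y = 29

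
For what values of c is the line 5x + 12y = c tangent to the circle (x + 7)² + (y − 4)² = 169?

c = −156 or c = 182

Tangency holds when the distance from the centre (−7, 4) to the line equals the radius 13:
|5·(−7) + 12·4 − c| / √169 = 13
|c − (13)| = 13·13, so c = 182 or c = −156.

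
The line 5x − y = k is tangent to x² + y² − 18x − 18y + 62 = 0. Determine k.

For a tangent, require d(centre, line) = r = 10.
|5·9 − 1·9 − k| / √26 = 10
|k − (36)| = 10√26.

k = 36 ± 10√26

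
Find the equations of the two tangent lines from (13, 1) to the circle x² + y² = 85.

Let a tangent through (13, 1) have slope m. Its distance from (0, 0) must equal √85:
[m·(−13) − (−1)]² = 85(m² + 1)
42m² − 13m − 42 = 0, so m = −6/7 or m = 7/6.
With m = −6/7: 6x + 7y = 85. With m = 7/6: 7x − 6y = 85.

6x + 7y = 85 and 7x − 6y = 85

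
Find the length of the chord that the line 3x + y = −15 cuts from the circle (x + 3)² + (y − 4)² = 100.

6√10

The distance from (−3, 4) to the line is 10/√10, and r² = 100.
Chord = 2√(r² − d²) = 2·√(90) = 6√10.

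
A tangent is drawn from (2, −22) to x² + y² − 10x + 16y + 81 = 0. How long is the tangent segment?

√197

With centre O = (5, −8), |OP|² = 205 and r² = 8.
By the tangent–radius right angle, tangent length = √(|PO|² − r²) = √197.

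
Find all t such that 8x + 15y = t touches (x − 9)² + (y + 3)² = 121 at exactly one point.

Tangency holds when the distance from the centre (9, −3) to the line equals the radius 11:
|8·9 + 15·(−3) − t| / √289 = 11
|t − (27)| = 11·17, so t = 214 or t = −160.

t = −160 or t = 214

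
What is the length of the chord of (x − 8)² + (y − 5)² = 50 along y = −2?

Substitute y = −2:
x² − 16x + 63 = 0
x = 9 or x = 7, giving (9, −2) and (7, −2).
Chord length = distance between (9, −2) and (7, −2) = √4 = 2.

2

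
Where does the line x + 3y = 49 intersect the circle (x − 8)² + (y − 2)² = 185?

Express y = (49 − x)/3 and substitute into the circle:
10x² − 230x + 760 = 0  ⟹  x² − 23x + 76 = 0
x = 19 or x = 4, giving (19, 10) and (4, 15).

(4, 15) and (19, 10)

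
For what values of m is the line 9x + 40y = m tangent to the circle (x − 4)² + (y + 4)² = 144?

Tangency holds when the distance from the centre (4, −4) to the line equals the radius 12:
|9·4 + 40·(−4) − m| / √1681 = 12
|m − (−124)| = 12·41, so m = 368 or m = −616.

m = −616 or m = 368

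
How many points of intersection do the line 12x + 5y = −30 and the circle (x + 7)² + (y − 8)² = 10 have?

2

d² = (12·(−7) + 5·8 − (−30))²/169 = 196/169; r² = 10.
Since d² < r², the line cuts the circle twice.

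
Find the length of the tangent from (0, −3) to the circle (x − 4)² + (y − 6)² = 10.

√87

Centre (4, 6), r² = 10. |PO|² = (−4)² + (−9)² = 97.
By the tangent–radius right angle, tangent length = √(|PO|² − r²) = √87.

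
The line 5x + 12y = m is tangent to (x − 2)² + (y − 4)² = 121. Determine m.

m = −85 or m = 201

The line touches the circle iff its distance from (2, 4) is 11:
|5·2 + 12·4 − m| / √169 = 11
|m − (58)| = 11·13, so m = 201 or m = −85.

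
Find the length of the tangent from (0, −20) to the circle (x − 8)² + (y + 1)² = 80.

Centre (8, −1), r² = 80. |PO|² = (−8)² + (−19)² = 425.
Power of the point: PT² = |PO|² − r² = 345, so PT = √345.

√345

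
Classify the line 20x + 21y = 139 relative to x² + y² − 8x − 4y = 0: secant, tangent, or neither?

Substituting the line into the circle gives 841x² − 7408x + 7645 = 0.
Δ = 54878464 − 25717780 = 29160684.
Two real roots: the line is a secant.

secant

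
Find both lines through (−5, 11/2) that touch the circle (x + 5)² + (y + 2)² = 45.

x − 2y = −16 and x + 2y = 6

Write the tangent as mx − y + (11/2 − m·(−5)) = 0 and set its distance from the centre to 3√5:
(0m − (−15/2))² = 45(m² + 1)
4m² − 1 = 0, so m = 1/2 or m = −1/2.
Through (−5, 11/2) these give x − 2y = −16 and x + 2y = 6.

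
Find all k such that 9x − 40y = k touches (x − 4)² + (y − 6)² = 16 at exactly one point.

For a tangent, require d(centre, line) = r = 4.
|9·4 − 40·6 − k| / √1681 = 4
|k − (−204)| = 4·41, so k = −40 or k = −368.

k = −368 or k = −40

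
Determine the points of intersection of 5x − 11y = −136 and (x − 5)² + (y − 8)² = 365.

(−14, 6) and (19, 21)

Express y = (136 + 5x)/11 and substitute into the circle:
146x² − 730x − 38836 = 0  ⟹  x² − 5x − 266 = 0
x = 19 or x = −14, giving (19, 21) and (−14, 6).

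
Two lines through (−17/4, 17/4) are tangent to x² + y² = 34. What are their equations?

5x − 3y = −34 and 3x − 5y = −34

Write the tangent as mx − y + (17/4 − m·(−17/4)) = 0 and set its distance from the centre to √34:
(17/4m − (−17/4))² = 34(m² + 1)
15m² − 34m + 15 = 0, so m = 5/3 or m = 3/5.
With m = 5/3: 5x − 3y = −34. With m = 3/5: 3x − 5y = −34.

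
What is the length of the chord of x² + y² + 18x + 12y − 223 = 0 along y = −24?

8

Substitute y = −24:
x² + 18x + 65 = 0
x = −5 or x = −13, giving (−5, −24) and (−13, −24).
Chord length = distance between (−5, −24) and (−13, −24) = √64 = 8.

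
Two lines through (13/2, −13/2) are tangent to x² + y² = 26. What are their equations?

x + 5y = −26 and 5x + y = 26

A line y − (−13/2) = m(x − (13/2)) is tangent when its distance from (0, 0) is √26:
[m·(−13/2) − (13/2)]² = 26(m² + 1)
5m² + 26m + 5 = 0, so m = −1/5 or m = −5.
Through (13/2, −13/2) these give x + 5y = −26 and 5x + y = 26.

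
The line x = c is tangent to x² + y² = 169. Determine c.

c = −13 or c = 13

The line touches the circle iff its distance from (0, 0) is 13:
|1·0 + 0·0 − c| / √1 = 13
|c| = 13, so c = 13 or c = −13.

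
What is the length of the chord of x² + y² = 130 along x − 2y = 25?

2√5

Substitute y = (−25 + x)/2:
5x² − 50x + 105 = 0  ⟹  x² − 10x + 21 = 0
x = 7 or x = 3, giving (7, −9) and (3, −11).
Chord length = distance between (7, −9) and (3, −11) = √20 = 2√5.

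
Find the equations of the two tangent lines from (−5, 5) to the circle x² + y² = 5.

A line y − (5) = m(x − (−5)) is tangent when its distance from (0, 0) is √5:
[m·(5) − (−5)]² = 5(m² + 1)
2m² + 5m + 2 = 0, so m = −1/2 or m = −2.
With m = −1/2: x + 2y = 5. With m = −2: 2x + y = −5.

x + 2y = 5 and 2x + y = −5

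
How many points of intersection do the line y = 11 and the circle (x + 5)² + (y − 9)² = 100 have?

2

d² = (0·(−5) + 1·9 − (11))² = 4; r² = 100.
Since d² < r², the line cuts the circle twice.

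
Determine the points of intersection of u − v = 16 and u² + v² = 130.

(7, −9) and (9, −7)

From the line, v = u − 16. Substituting:
2u² − 32u + 126 = 0  ⟹  u² − 16u + 63 = 0
u = 9 or u = 7, giving (9, −7) and (7, −9).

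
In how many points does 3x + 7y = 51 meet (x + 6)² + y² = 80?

Substituting the line into the circle gives 58x² + 282x + 445 = 0.
Discriminant = (282)² − 4·58·(445) = −23716 < 0.
No real roots: the line does not meet the circle.

0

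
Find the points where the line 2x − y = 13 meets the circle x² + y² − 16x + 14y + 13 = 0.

(0, −13) and (8, 3)

From the line, y = 2x − 13. Substituting:
5x² − 40x = 0  ⟹  x² − 8x = 0
x = 8 or x = 0, giving (8, 3) and (0, −13).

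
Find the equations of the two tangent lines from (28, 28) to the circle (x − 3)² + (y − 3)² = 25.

3x − 4y = −28 and 4x − 3y = 28

A line y − (28) = m(x − (28)) is tangent when its distance from (3, 3) is 5:
[m·(−25) − (−25)]² = 25(m² + 1)
12m² − 25m + 12 = 0, so m = 3/4 or m = 4/3.
With m = 3/4: 3x − 4y = −28. With m = 4/3: 4x − 3y = 28.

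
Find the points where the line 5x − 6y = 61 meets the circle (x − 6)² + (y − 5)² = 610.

(−7, −16) and (29, 14)

From the line, y = (−61 + 5x)/6. Substituting:
61x² − 1342x − 12383 = 0  ⟹  x² − 22x − 203 = 0
x = 29 or x = −7, giving (29, 14) and (−7, −16).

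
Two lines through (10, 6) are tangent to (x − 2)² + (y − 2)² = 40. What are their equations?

Write the tangent as mx − y + (6 − m·(10)) = 0 and set its distance from the centre to 2√10:
[m·(−8) − (−4)]² = 40(m² + 1)
3m² − 8m − 3 = 0, so m = 3 or m = −1/3.
With m = 3: 3x − y = 24. With m = −1/3: x + 3y = 28.

3x − y = 24 and x + 3y = 28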